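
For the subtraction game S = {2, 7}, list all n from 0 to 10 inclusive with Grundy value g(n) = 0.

0, 1, 4, 5, 9, 10

Compute g(0), g(1), … for moves {2, 7}:
g(0) = mex{} = 0
g(1) = mex{} = 0
g(2) = mex{0} = 1
g(3) = mex{0} = 1
g(4) = mex{1} = 0
g(5) = mex{1} = 0
g(6) = mex{0} = 1
g(7) = mex{0} = 1
g(8) = mex{0,1} = 2
g(9) = mex{1} = 0
g(10) = mex{1,2} = 0
The P-positions (g = 0) in 0..10 are 0, 1, 4, 5, 9, 10.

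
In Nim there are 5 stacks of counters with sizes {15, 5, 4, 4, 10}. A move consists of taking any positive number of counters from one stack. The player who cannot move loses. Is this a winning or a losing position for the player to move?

Losing position

In binary:
  1111  (15)
  0101  (5)
  0100  (4)
  0100  (4)
  1010  (10)
  ----
  0000  (0)
The nim-sum is 0, so this is a P-position: the player to move is in a losing position under optimal play.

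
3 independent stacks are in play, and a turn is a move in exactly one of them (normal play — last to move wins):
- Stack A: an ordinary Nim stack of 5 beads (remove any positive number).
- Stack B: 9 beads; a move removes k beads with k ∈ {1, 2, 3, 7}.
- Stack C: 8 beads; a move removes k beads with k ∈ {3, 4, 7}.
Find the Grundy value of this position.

Stack A is a plain Nim stack of size 5, so its Grundy value is 5.
Build the Grundy sequence for stack B with g(k) = mex{g(k−s) : s ∈ {1, 2, 3, 7}, s ≤ k}:
g(0) = mex{} = 0
g(1) = mex{0} = 1
g(2) = mex{0,1} = 2
g(3) = mex{0,1,2} = 3
g(4) = mex{1,2,3} = 0
g(5) = mex{0,2,3} = 1
g(6) = mex{0,1,3} = 2
g(7) = mex{0,1,2} = 3
g(8) = mex{1,2,3} = 0
g(9) = mex{0,2,3} = 1
So g(9) = 1.
Build the Grundy sequence for stack C with g(k) = mex{g(k−s) : s ∈ {3, 4, 7}, s ≤ k}:
g(0) = mex{} = 0
g(1) = mex{} = 0
g(2) = mex{} = 0
g(3) = mex{0} = 1
g(4) = mex{0} = 1
g(5) = mex{0} = 1
g(6) = mex{0,1} = 2
g(7) = mex{0,1} = 2
g(8) = mex{0,1} = 2
So g(8) = 2.
By the Sprague-Grundy theorem, the Grundy value of a sum of independent games is the XOR of the component values.
Combined value = 5 XOR 1 XOR 2 = 6.

6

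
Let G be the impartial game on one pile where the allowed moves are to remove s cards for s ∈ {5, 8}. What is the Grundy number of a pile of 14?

0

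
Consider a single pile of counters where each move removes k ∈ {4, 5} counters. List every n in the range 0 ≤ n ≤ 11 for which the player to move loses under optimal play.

0, 1, 2, 3, 9, 10, 11

Grundy values for subtraction set {4, 5}:
g(0) = mex{} = 0
g(1) = mex{} = 0
g(2) = mex{} = 0
g(3) = mex{} = 0
g(4) = mex{0} = 1
g(5) = mex{0} = 1
g(6) = mex{0} = 1
g(7) = mex{0} = 1
g(8) = mex{0,1} = 2
g(9) = mex{1} = 0
g(10) = mex{1} = 0
g(11) = mex{1} = 0
The P-positions (g = 0) in 0..11 are 0, 1, 2, 3, 9, 10, 11.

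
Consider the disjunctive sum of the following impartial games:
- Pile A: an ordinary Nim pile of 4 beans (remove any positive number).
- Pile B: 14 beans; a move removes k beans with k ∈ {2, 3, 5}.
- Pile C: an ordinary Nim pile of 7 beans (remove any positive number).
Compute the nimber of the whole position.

3

Pile A is a plain Nim pile of size 4, so its Grundy value is 4.
Grundy values for pile B (subtraction set {2, 3, 5}):
k:     0  1  2  3  4  5  6  7  8  9 10 11 12 13 14
g(k):  0  0  1  1  2  2  3  0  0  1  1  2  2  3  0
So g(14) = 0.
Pile C is a plain Nim pile of size 7, so its Grundy value is 7.
The value of a disjunctive sum is the nim-sum of the parts.
Combined value = 4 XOR 0 XOR 7 = 3.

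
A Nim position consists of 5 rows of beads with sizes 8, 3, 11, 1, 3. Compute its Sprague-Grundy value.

2

Compute the nim-sum pairwise:
8 ⊕ 3 = 11
11 ⊕ 11 = 0
0 ⊕ 1 = 1
1 ⊕ 3 = 2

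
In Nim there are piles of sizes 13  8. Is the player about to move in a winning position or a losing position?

Nim-sum: 13 ⊕ 8 = 5.
The nim-sum is 5 ≠ 0, so this is an N-position: the player to move can win.

Winning position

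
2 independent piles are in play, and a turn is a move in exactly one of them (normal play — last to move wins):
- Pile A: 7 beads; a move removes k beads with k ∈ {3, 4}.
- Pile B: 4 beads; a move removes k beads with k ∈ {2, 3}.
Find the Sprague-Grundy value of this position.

2

For pile A, compute g(0), g(1), … with moves {3, 4}:
g(0) = mex{} = 0
g(1) = mex{} = 0
g(2) = mex{} = 0
g(3) = mex{0} = 1
g(4) = mex{0} = 1
g(5) = mex{0} = 1
g(6) = mex{0,1} = 2
g(7) = mex{1} = 0
So g(7) = 0.
Build the Grundy sequence for pile B with g(k) = mex{g(k−s) : s ∈ {2, 3}, s ≤ k}:
g(0) = mex{} = 0
g(1) = mex{} = 0
g(2) = mex{0} = 1
g(3) = mex{0} = 1
g(4) = mex{0,1} = 2
So g(4) = 2.
By the Sprague-Grundy theorem, the Grundy value of a sum of independent games is the XOR of the component values.
Combined value = 0 XOR 2 = 2.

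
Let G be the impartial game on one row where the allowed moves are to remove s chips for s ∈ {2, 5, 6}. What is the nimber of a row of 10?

1

Build the Grundy sequence with g(k) = mex{g(k−s) : s ∈ {2, 5, 6}, s ≤ k}:
g(0) = mex{} = 0
g(1) = mex{} = 0
g(2) = mex{0} = 1
g(3) = mex{0} = 1
g(4) = mex{1} = 0
g(5) = mex{0,1} = 2
g(6) = mex{0} = 1
g(7) = mex{0,1,2} = 3
g(8) = mex{1} = 0
g(9) = mex{0,1,3} = 2
g(10) = mex{0,2} = 1
So g(10) = 1.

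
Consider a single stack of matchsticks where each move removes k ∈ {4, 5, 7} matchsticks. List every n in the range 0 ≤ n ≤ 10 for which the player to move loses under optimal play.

0, 1, 2, 3

Build the Grundy sequence with g(k) = mex{g(k−s) : s ∈ {4, 5, 7}, s ≤ k}:
k:     0  1  2  3  4  5  6  7  8  9 10
g(k):  0  0  0  0  1  1  1  1  2  2  2
The P-positions (g = 0) in 0..10 are 0, 1, 2, 3.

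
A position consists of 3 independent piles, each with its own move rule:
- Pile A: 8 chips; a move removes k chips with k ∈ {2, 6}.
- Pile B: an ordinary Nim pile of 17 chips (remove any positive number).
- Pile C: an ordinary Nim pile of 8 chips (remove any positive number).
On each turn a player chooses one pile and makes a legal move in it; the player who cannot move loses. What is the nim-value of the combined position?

For pile A, compute g(0), g(1), … with moves {2, 6}:
g(0) = mex{} = 0
g(1) = mex{} = 0
g(2) = mex{0} = 1
g(3) = mex{0} = 1
g(4) = mex{1} = 0
g(5) = mex{1} = 0
g(6) = mex{0} = 1
g(7) = mex{0} = 1
g(8) = mex{1} = 0
So g(8) = 0.
Pile B is a plain Nim pile of size 17, so its Grundy value is 17.
Pile C is a plain Nim pile of size 8, so its Grundy value is 8.
By the Sprague-Grundy theorem, the Grundy value of a sum of independent games is the XOR of the component values.
Combined value = 0 ⊕ 17 ⊕ 8 = 25.

25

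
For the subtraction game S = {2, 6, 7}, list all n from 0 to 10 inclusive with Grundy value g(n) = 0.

Compute g(0), g(1), … for moves {2, 6, 7}:
k:     0  1  2  3  4  5  6  7  8  9 10
g(k):  0  0  1  1  0  0  1  1  2  0  3
The P-positions (g = 0) in 0..10 are 0, 1, 4, 5, 9.

0, 1, 4, 5, 9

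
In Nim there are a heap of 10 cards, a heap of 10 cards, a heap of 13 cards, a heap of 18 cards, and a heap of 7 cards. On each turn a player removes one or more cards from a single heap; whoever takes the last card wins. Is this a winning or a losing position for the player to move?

Winning position

Nim-sum: 10 ^ 10 ^ 13 ^ 18 ^ 7 = 24.
The nim-sum is 24 ≠ 0, so this is an N-position: the player to move can win.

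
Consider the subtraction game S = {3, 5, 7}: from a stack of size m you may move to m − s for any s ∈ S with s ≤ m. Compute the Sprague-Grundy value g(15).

Compute g(0), g(1), … for moves {3, 5, 7}:
k:     0  1  2  3  4  5  6  7  8  9 10 11 12 13 14 15
g(k):  0  0  0  1  1  1  2  2  2  3  0  0  0  1  1  1
So g(15) = 1.

1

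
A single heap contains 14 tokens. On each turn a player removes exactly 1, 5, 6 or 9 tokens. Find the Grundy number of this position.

0

Build the Grundy sequence with g(k) = mex{g(k−s) : s ∈ {1, 5, 6, 9}, s ≤ k}:
k:     0  1  2  3  4  5  6  7  8  9 10 11 12 13 14
g(k):  0  1  0  1  0  1  2  3  2  3  2  3  0  1  0
So g(14) = 0.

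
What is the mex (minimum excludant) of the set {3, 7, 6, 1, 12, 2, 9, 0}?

4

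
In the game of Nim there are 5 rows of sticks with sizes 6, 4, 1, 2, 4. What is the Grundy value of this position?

Bitwise XOR of the heap sizes:
  110  (6)
  100  (4)
  001  (1)
  010  (2)
  100  (4)
  ---
  101  (5)

5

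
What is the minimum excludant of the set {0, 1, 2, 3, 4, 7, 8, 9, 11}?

5

The values 0, 1, 2, 3, 4 are all present; 5 is the first non-negative integer missing from the set.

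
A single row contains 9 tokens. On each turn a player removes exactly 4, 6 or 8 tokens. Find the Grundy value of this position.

Grundy values for subtraction set {4, 6, 8}:
g(0) = mex{} = 0
g(1) = mex{} = 0
g(2) = mex{} = 0
g(3) = mex{} = 0
g(4) = mex{0} = 1
g(5) = mex{0} = 1
g(6) = mex{0} = 1
g(7) = mex{0} = 1
g(8) = mex{0,1} = 2
g(9) = mex{0,1} = 2
So g(9) = 2.

2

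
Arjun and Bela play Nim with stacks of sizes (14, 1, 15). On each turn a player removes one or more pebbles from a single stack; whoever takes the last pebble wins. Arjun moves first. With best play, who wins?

Bela wins

Nim-sum: 14 XOR 1 XOR 15 = 0.
The nim-sum is 0, so this is a P-position: the player to move is in a losing position under optimal play; Arjun is about to move from it and so loses — Bela wins.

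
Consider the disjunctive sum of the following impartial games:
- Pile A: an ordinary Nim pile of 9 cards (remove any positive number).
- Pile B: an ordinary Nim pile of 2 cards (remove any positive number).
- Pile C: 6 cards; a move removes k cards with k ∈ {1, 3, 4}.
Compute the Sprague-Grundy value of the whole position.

Pile A is a plain Nim pile of size 9, so its Grundy value is 9.
Pile B is a plain Nim pile of size 2, so its Grundy value is 2.
Grundy values for pile C (subtraction set {1, 3, 4}):
g(0) = mex{} = 0
g(1) = mex{0} = 1
g(2) = mex{1} = 0
g(3) = mex{0} = 1
g(4) = mex{0,1} = 2
g(5) = mex{0,1,2} = 3
g(6) = mex{0,1,3} = 2
So g(6) = 2.
The value of a disjunctive sum is the nim-sum of the parts.
Combined value = 9 ⊕ 2 ⊕ 2 = 9.

9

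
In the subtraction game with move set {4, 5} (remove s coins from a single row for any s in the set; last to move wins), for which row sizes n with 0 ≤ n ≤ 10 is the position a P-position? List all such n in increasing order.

0, 1, 2, 3, 9, 10

Grundy values for subtraction set {4, 5}:
k:     0  1  2  3  4  5  6  7  8  9 10
g(k):  0  0  0  0  1  1  1  1  2  0  0
The P-positions (g = 0) in 0..10 are 0, 1, 2, 3, 9, 10.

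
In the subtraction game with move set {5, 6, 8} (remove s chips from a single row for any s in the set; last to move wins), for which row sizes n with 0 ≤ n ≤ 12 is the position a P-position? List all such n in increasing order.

0, 1, 2, 3, 4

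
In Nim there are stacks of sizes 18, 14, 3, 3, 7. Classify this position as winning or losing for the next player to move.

In binary:
  10010  (18)
  01110  (14)
  00011  (3)
  00011  (3)
  00111  (7)
  -----
  11011  (27)
The nim-sum is 27 ≠ 0, so this is an N-position: the player to move can win.

Winning position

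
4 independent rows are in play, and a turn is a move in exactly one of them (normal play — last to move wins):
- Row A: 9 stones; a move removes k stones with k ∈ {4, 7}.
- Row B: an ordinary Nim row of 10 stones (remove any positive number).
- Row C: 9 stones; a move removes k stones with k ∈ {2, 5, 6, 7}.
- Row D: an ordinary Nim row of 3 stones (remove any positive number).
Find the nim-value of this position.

9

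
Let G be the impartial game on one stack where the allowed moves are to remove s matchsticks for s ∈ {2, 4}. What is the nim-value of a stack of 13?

Compute g(0), g(1), … for moves {2, 4}:
k:     0  1  2  3  4  5  6  7  8  9 10 11 12 13
g(k):  0  0  1  1  2  2  0  0  1  1  2  2  0  0
So g(13) = 0.

0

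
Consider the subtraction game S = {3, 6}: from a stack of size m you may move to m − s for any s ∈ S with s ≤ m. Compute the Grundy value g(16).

2

Grundy values for subtraction set {3, 6}:
k:     0  1  2  3  4  5  6  7  8  9 10 11 12 13 14 15 16
g(k):  0  0  0  1  1  1  2  2  2  0  0  0  1  1  1  2  2
So g(16) = 2.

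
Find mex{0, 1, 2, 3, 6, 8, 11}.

The values 0, 1, 2, 3 are all present; 4 is the first non-negative integer missing from the set.

4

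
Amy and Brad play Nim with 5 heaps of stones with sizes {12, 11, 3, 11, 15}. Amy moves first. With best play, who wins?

Brad wins

Compute the nim-sum pairwise:
12 XOR 11 = 7
7 XOR 3 = 4
4 XOR 11 = 15
15 XOR 15 = 0
The nim-sum is 0, so this is a P-position: the player to move is in a losing position under optimal play; Amy is about to move from it and so loses — Brad wins.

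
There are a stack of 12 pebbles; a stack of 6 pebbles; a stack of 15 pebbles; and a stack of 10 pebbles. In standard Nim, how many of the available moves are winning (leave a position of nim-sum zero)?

3

Nim-sum: 12 ⊕ 6 ⊕ 15 ⊕ 10 = 15.
The overall nim-sum is X = 15. A stack of size p has a winning move iff p XOR X < p (reduce it to p XOR X).
  12: 12 XOR 15 = 3 < 12 — winning move (to 3).
  6: 6 XOR 15 = 9 ≥ 6 — no move.
  15: 15 XOR 15 = 0 < 15 — winning move (to 0).
  10: 10 XOR 15 = 5 < 10 — winning move (to 5).
That gives 3 winning moves.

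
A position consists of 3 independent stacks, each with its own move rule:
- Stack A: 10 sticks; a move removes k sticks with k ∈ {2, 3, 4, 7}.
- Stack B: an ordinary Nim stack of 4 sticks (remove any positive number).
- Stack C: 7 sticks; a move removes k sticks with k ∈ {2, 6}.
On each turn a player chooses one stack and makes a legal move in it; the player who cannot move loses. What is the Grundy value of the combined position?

7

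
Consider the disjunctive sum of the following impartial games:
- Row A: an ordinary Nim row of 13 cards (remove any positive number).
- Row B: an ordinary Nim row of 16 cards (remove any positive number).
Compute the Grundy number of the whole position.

Row A is a plain Nim row of size 13, so its Grundy value is 13.
Row B is a plain Nim row of size 16, so its Grundy value is 16.
By the Sprague-Grundy theorem, the Grundy value of a sum of independent games is the XOR of the component values.
Combined value = 13 XOR 16 = 29.

29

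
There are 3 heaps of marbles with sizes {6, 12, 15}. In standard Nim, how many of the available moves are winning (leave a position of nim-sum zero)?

3

Write each in binary and XOR column by column:
  0110  (6)
  1100  (12)
  1111  (15)
  ----
  0101  (5)
The overall nim-sum is X = 5. A heap of size p has a winning move iff p XOR X < p (reduce it to p XOR X).
  6: 6 XOR 5 = 3 < 6 — winning move (to 3).
  12: 12 XOR 5 = 9 < 12 — winning move (to 9).
  15: 15 XOR 5 = 10 < 15 — winning move (to 10).
That gives 3 winning moves.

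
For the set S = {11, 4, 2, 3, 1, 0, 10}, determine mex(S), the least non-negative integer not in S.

The values 0, 1, 2, 3, 4 are all present; 5 is the first non-negative integer missing from the set.

5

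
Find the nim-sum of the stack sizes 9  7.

Nim-sum: 9 ⊕ 7 = 14.

14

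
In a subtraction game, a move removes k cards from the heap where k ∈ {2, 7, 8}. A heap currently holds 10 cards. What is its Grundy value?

Compute g(0), g(1), … for moves {2, 7, 8}:
g(0) = mex{} = 0
g(1) = mex{} = 0
g(2) = mex{0} = 1
g(3) = mex{0} = 1
g(4) = mex{1} = 0
g(5) = mex{1} = 0
g(6) = mex{0} = 1
g(7) = mex{0} = 1
g(8) = mex{0,1} = 2
g(9) = mex{0,1} = 2
g(10) = mex{1,2} = 0
So g(10) = 0.

0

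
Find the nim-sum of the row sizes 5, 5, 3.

Nim-sum: 5 ⊕ 5 ⊕ 3 = 3.

3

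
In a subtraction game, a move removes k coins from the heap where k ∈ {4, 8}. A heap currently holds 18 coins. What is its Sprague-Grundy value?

1

Compute g(0), g(1), … for moves {4, 8}:
k:     0  1  2  3  4  5  6  7  8  9 10 11 12 13 14 15 16 17 18
g(k):  0  0  0  0  1  1  1  1  2  2  2  2  0  0  0  0  1  1  1
So g(18) = 1.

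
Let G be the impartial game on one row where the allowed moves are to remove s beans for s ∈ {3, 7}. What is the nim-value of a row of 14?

1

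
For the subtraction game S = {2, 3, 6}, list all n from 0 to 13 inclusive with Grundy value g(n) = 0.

Build the Grundy sequence with g(k) = mex{g(k−s) : s ∈ {2, 3, 6}, s ≤ k}:
k:     0  1  2  3  4  5  6  7  8  9 10 11 12 13
g(k):  0  0  1  1  2  0  3  1  2  0  0  1  1  2
The P-positions (g = 0) in 0..13 are 0, 1, 5, 9, 10.

0, 1, 5, 9, 10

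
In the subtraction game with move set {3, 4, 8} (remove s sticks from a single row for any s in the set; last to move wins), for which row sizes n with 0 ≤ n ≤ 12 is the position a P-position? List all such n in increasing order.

0, 1, 2, 7, 12

Build the Grundy sequence with g(k) = mex{g(k−s) : s ∈ {3, 4, 8}, s ≤ k}:
g(0) = mex{} = 0
g(1) = mex{} = 0
g(2) = mex{} = 0
g(3) = mex{0} = 1
g(4) = mex{0} = 1
g(5) = mex{0} = 1
g(6) = mex{0,1} = 2
g(7) = mex{1} = 0
g(8) = mex{0,1} = 2
g(9) = mex{0,1,2} = 3
g(10) = mex{0,2} = 1
g(11) = mex{0,1,2} = 3
g(12) = mex{1,2,3} = 0
The P-positions (g = 0) in 0..12 are 0, 1, 2, 7, 12.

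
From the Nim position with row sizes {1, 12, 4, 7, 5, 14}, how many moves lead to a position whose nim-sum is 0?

Nim-sum: 1 ⊕ 12 ⊕ 4 ⊕ 7 ⊕ 5 ⊕ 14 = 5.
The overall nim-sum is X = 5. A row of size p has a winning move iff p XOR X < p (reduce it to p XOR X).
  1: 1 XOR 5 = 4 ≥ 1 — no move.
  12: 12 XOR 5 = 9 < 12 — winning move (to 9).
  4: 4 XOR 5 = 1 < 4 — winning move (to 1).
  7: 7 XOR 5 = 2 < 7 — winning move (to 2).
  5: 5 XOR 5 = 0 < 5 — winning move (to 0).
  14: 14 XOR 5 = 11 < 14 — winning move (to 11).
That gives 5 winning moves.

5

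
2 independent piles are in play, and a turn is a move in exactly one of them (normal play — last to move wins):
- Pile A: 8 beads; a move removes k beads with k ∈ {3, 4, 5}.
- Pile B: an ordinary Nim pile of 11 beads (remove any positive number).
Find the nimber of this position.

Build the Grundy sequence for pile A with g(k) = mex{g(k−s) : s ∈ {3, 4, 5}, s ≤ k}:
k:     0  1  2  3  4  5  6  7  8
g(k):  0  0  0  1  1  1  2  2  0
So g(8) = 0.
Pile B is a plain Nim pile of size 11, so its Grundy value is 11.
By the Sprague-Grundy theorem, the Grundy value of a sum of independent games is the XOR of the component values.
Combined value = 0 XOR 11 = 11.

11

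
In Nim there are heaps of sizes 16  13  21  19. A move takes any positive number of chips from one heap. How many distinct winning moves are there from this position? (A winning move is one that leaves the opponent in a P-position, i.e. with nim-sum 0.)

Compute the nim-sum pairwise:
16 XOR 13 = 29
29 XOR 21 = 8
8 XOR 19 = 27
The overall nim-sum is X = 27. A heap of size p has a winning move iff p XOR X < p (reduce it to p XOR X).
  16: 16 XOR 27 = 11 < 16 — winning move (to 11).
  13: 13 XOR 27 = 22 ≥ 13 — no move.
  21: 21 XOR 27 = 14 < 21 — winning move (to 14).
  19: 19 XOR 27 = 8 < 19 — winning move (to 8).
That gives 3 winning moves.

3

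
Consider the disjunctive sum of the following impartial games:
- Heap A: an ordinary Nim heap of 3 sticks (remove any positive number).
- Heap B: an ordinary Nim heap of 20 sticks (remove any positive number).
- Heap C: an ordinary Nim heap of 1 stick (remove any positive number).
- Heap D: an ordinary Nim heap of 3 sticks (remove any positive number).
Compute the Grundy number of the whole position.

21

Heap A is a plain Nim heap of size 3, so its Grundy value is 3.
Heap B is a plain Nim heap of size 20, so its Grundy value is 20.
Heap C is a plain Nim heap of size 1, so its Grundy value is 1.
Heap D is a plain Nim heap of size 3, so its Grundy value is 3.
By the Sprague-Grundy theorem, the Grundy value of a sum of independent games is the XOR of the component values.
Combined value = 3 XOR 20 XOR 1 XOR 3 = 21.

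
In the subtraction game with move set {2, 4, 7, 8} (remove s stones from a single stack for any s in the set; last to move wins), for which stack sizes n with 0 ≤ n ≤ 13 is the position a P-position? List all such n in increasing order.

0, 1, 6, 11, 12

Compute g(0), g(1), … for moves {2, 4, 7, 8}:
g(0) = mex{} = 0
g(1) = mex{} = 0
g(2) = mex{0} = 1
g(3) = mex{0} = 1
g(4) = mex{0,1} = 2
g(5) = mex{0,1} = 2
g(6) = mex{1,2} = 0
g(7) = mex{0,1,2} = 3
g(8) = mex{0,2} = 1
g(9) = mex{0,1,2,3} = 4
g(10) = mex{0,1} = 2
g(11) = mex{1,2,3,4} = 0
g(12) = mex{1,2} = 0
g(13) = mex{0,2,4} = 1
The P-positions (g = 0) in 0..13 are 0, 1, 6, 11, 12.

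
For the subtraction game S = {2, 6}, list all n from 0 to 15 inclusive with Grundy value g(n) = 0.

0, 1, 4, 5, 8, 9, 12, 13

Compute g(0), g(1), … for moves {2, 6}:
k:     0  1  2  3  4  5  6  7  8  9 10 11 12 13 14 15
g(k):  0  0  1  1  0  0  1  1  0  0  1  1  0  0  1  1
The P-positions (g = 0) in 0..15 are 0, 1, 4, 5, 8, 9, 12, 13.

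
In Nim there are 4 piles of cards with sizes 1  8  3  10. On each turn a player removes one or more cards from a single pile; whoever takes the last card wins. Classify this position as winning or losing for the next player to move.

Losing position

Write each in binary and XOR column by column:
  0001  (1)
  1000  (8)
  0011  (3)
  1010  (10)
  ----
  0000  (0)
The nim-sum is 0, so this is a P-position: the player to move is in a losing position under optimal play.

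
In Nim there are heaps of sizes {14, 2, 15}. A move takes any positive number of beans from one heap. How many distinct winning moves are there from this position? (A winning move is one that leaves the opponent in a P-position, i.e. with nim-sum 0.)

Nim-sum: 14 ^ 2 ^ 15 = 3.
The overall nim-sum is X = 3. A heap of size p has a winning move iff p XOR X < p (reduce it to p XOR X).
  14: 14 XOR 3 = 13 < 14 — winning move (to 13).
  2: 2 XOR 3 = 1 < 2 — winning move (to 1).
  15: 15 XOR 3 = 12 < 15 — winning move (to 12).
That gives 3 winning moves.

3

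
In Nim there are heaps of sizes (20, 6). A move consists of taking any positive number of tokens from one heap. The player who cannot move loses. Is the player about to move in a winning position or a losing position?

Compute the nim-sum pairwise:
20 XOR 6 = 18
The nim-sum is 18 ≠ 0, so this is an N-position: the player to move can win.

Winning position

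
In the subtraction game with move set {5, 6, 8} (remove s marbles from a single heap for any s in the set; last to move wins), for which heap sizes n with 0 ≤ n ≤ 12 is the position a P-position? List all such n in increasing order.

Grundy values for subtraction set {5, 6, 8}:
k:     0  1  2  3  4  5  6  7  8  9 10 11 12
g(k):  0  0  0  0  0  1  1  1  1  1  2  2  2
The P-positions (g = 0) in 0..12 are 0, 1, 2, 3, 4.

0, 1, 2, 3, 4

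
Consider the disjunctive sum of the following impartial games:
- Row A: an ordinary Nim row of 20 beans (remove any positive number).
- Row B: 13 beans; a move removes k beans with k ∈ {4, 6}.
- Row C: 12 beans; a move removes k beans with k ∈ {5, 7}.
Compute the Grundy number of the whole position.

20

Row A is a plain Nim row of size 20, so its Grundy value is 20.
For row B, compute g(0), g(1), … with moves {4, 6}:
k:     0  1  2  3  4  5  6  7  8  9 10 11 12 13
g(k):  0  0  0  0  1  1  1  1  2  2  0  0  0  0
So g(13) = 0.
Grundy values for row C (subtraction set {5, 7}):
k:     0  1  2  3  4  5  6  7  8  9 10 11 12
g(k):  0  0  0  0  0  1  1  1  1  1  2  2  0
So g(12) = 0.
By the Sprague-Grundy theorem, the Grundy value of a sum of independent games is the XOR of the component values.
Combined value = 20 ⊕ 0 ⊕ 0 = 20.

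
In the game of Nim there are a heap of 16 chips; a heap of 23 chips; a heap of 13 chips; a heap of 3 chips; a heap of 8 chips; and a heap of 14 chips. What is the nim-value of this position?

Nim-sum: 16 XOR 23 XOR 13 XOR 3 XOR 8 XOR 14 = 15.

15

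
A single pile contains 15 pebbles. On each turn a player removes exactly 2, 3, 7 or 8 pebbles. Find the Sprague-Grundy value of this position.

0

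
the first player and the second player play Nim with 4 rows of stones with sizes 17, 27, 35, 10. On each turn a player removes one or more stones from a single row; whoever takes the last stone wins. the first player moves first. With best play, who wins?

Compute the nim-sum pairwise:
17 ^ 27 = 10
10 ^ 35 = 41
41 ^ 10 = 35
The nim-sum is 35 ≠ 0, so this is an N-position: the player to move can win; the first player has a winning move.

the first player wins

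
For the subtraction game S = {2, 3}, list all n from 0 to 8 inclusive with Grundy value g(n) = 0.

0, 1, 5, 6

Build the Grundy sequence with g(k) = mex{g(k−s) : s ∈ {2, 3}, s ≤ k}:
g(0) = mex{} = 0
g(1) = mex{} = 0
g(2) = mex{0} = 1
g(3) = mex{0} = 1
g(4) = mex{0,1} = 2
g(5) = mex{1} = 0
g(6) = mex{1,2} = 0
g(7) = mex{0,2} = 1
g(8) = mex{0} = 1
The P-positions (g = 0) in 0..8 are 0, 1, 5, 6.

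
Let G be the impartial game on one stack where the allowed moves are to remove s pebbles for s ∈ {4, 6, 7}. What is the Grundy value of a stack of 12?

0

Grundy values for subtraction set {4, 6, 7}:
g(0) = mex{} = 0
g(1) = mex{} = 0
g(2) = mex{} = 0
g(3) = mex{} = 0
g(4) = mex{0} = 1
g(5) = mex{0} = 1
g(6) = mex{0} = 1
g(7) = mex{0} = 1
g(8) = mex{0,1} = 2
g(9) = mex{0,1} = 2
g(10) = mex{0,1} = 2
g(11) = mex{1} = 0
g(12) = mex{1,2} = 0
So g(12) = 0.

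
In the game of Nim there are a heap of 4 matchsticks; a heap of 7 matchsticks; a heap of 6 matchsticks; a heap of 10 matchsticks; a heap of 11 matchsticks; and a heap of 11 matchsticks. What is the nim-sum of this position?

Write each in binary and XOR column by column:
  0100  (4)
  0111  (7)
  0110  (6)
  1010  (10)
  1011  (11)
  1011  (11)
  ----
  1111  (15)

15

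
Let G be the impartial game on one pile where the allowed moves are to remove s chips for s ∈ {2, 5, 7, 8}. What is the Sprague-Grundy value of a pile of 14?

0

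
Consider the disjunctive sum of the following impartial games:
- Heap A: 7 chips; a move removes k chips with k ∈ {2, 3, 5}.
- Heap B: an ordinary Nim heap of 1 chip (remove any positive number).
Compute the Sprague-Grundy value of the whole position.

Grundy values for heap A (subtraction set {2, 3, 5}):
k:     0  1  2  3  4  5  6  7
g(k):  0  0  1  1  2  2  3  0
So g(7) = 0.
Heap B is a plain Nim heap of size 1, so its Grundy value is 1.
The value of a disjunctive sum is the nim-sum of the parts.
Combined value = 0 XOR 1 = 1.

1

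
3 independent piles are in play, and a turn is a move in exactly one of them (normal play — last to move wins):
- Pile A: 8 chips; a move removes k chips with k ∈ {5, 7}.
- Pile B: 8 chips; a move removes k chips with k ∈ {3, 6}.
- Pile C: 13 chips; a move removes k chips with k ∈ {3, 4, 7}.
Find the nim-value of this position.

Grundy values for pile A (subtraction set {5, 7}):
k:     0  1  2  3  4  5  6  7  8
g(k):  0  0  0  0  0  1  1  1  1
So g(8) = 1.
Grundy values for pile B (subtraction set {3, 6}):
k:     0  1  2  3  4  5  6  7  8
g(k):  0  0  0  1  1  1  2  2  2
So g(8) = 2.
Build the Grundy sequence for pile C with g(k) = mex{g(k−s) : s ∈ {3, 4, 7}, s ≤ k}:
g(0) = mex{} = 0
g(1) = mex{} = 0
g(2) = mex{} = 0
g(3) = mex{0} = 1
g(4) = mex{0} = 1
g(5) = mex{0} = 1
g(6) = mex{0,1} = 2
g(7) = mex{0,1} = 2
g(8) = mex{0,1} = 2
g(9) = mex{0,1,2} = 3
g(10) = mex{1,2} = 0
g(11) = mex{1,2} = 0
g(12) = mex{1,2,3} = 0
g(13) = mex{0,2,3} = 1
So g(13) = 1.
The value of a disjunctive sum is the nim-sum of the parts.
Combined value = 1 ⊕ 2 ⊕ 1 = 2.

2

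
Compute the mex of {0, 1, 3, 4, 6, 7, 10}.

2

The values 0, 1 are all present; 2 is the first non-negative integer missing from the set.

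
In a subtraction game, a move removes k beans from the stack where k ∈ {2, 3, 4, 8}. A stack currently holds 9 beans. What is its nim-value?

1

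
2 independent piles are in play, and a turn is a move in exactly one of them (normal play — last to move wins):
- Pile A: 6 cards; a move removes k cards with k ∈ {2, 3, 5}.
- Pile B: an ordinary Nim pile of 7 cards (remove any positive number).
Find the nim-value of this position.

4

Grundy values for pile A (subtraction set {2, 3, 5}):
g(0) = mex{} = 0
g(1) = mex{} = 0
g(2) = mex{0} = 1
g(3) = mex{0} = 1
g(4) = mex{0,1} = 2
g(5) = mex{0,1} = 2
g(6) = mex{0,1,2} = 3
So g(6) = 3.
Pile B is a plain Nim pile of size 7, so its Grundy value is 7.
The value of a disjunctive sum is the nim-sum of the parts.
Combined value = 3 ⊕ 7 = 4.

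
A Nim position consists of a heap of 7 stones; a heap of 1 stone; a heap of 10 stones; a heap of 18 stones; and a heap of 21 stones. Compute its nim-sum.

Bitwise XOR of the heap sizes:
  00111  (7)
  00001  (1)
  01010  (10)
  10010  (18)
  10101  (21)
  -----
  01011  (11)

11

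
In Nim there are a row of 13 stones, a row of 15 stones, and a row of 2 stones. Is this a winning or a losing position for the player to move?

Compute the nim-sum pairwise:
13 ^ 15 = 2
2 ^ 2 = 0
The nim-sum is 0, so this is a P-position: the player to move is in a losing position under optimal play.

Losing position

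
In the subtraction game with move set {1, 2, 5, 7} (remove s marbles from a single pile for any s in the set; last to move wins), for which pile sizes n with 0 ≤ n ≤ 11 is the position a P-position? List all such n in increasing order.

0, 3, 6, 9

Compute g(0), g(1), … for moves {1, 2, 5, 7}:
k:     0  1  2  3  4  5  6  7  8  9 10 11
g(k):  0  1  2  0  1  2  0  1  2  0  1  2
The P-positions (g = 0) in 0..11 are 0, 3, 6, 9.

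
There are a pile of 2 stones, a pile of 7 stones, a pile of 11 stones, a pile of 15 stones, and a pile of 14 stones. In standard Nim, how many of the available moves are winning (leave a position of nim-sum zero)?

3

Compute the nim-sum pairwise:
2 ⊕ 7 = 5
5 ⊕ 11 = 14
14 ⊕ 15 = 1
1 ⊕ 14 = 15
The overall nim-sum is X = 15. A pile of size p has a winning move iff p XOR X < p (reduce it to p XOR X).
  2: 2 XOR 15 = 13 ≥ 2 — no move.
  7: 7 XOR 15 = 8 ≥ 7 — no move.
  11: 11 XOR 15 = 4 < 11 — winning move (to 4).
  15: 15 XOR 15 = 0 < 15 — winning move (to 0).
  14: 14 XOR 15 = 1 < 14 — winning move (to 1).
That gives 3 winning moves.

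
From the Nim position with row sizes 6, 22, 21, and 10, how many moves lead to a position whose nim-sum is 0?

1

Compute the nim-sum pairwise:
6 ⊕ 22 = 16
16 ⊕ 21 = 5
5 ⊕ 10 = 15
The overall nim-sum is X = 15. A row of size p has a winning move iff p XOR X < p (reduce it to p XOR X).
  6: 6 XOR 15 = 9 ≥ 6 — no move.
  22: 22 XOR 15 = 25 ≥ 22 — no move.
  21: 21 XOR 15 = 26 ≥ 21 — no move.
  10: 10 XOR 15 = 5 < 10 — winning move (to 5).
That gives 1 winning move.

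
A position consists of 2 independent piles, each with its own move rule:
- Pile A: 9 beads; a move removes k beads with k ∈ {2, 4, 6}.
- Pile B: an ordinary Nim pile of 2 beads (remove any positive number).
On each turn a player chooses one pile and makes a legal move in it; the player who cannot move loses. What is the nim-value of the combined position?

2

Build the Grundy sequence for pile A with g(k) = mex{g(k−s) : s ∈ {2, 4, 6}, s ≤ k}:
g(0) = mex{} = 0
g(1) = mex{} = 0
g(2) = mex{0} = 1
g(3) = mex{0} = 1
g(4) = mex{0,1} = 2
g(5) = mex{0,1} = 2
g(6) = mex{0,1,2} = 3
g(7) = mex{0,1,2} = 3
g(8) = mex{1,2,3} = 0
g(9) = mex{1,2,3} = 0
So g(9) = 0.
Pile B is a plain Nim pile of size 2, so its Grundy value is 2.
The value of a disjunctive sum is the nim-sum of the parts.
Combined value = 0 ⊕ 2 = 2.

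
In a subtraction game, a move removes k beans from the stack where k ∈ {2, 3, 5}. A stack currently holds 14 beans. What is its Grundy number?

Grundy values for subtraction set {2, 3, 5}:
k:     0  1  2  3  4  5  6  7  8  9 10 11 12 13 14
g(k):  0  0  1  1  2  2  3  0  0  1  1  2  2  3  0
So g(14) = 0.

0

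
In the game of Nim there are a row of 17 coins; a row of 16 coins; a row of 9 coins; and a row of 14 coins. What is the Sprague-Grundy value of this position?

Nim-sum: 17 XOR 16 XOR 9 XOR 14 = 6.

6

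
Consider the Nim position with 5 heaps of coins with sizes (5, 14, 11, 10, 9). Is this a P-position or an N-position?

Nim-sum: 5 ⊕ 14 ⊕ 11 ⊕ 10 ⊕ 9 = 3.
The nim-sum is 3 ≠ 0, so this is an N-position: the player to move can win.

N-position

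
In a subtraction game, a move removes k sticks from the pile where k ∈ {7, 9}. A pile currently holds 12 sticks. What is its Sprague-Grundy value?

1

Grundy values for subtraction set {7, 9}:
k:     0  1  2  3  4  5  6  7  8  9 10 11 12
g(k):  0  0  0  0  0  0  0  1  1  1  1  1  1
So g(12) = 1.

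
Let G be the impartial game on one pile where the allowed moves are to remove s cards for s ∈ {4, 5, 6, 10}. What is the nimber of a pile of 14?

0

Build the Grundy sequence with g(k) = mex{g(k−s) : s ∈ {4, 5, 6, 10}, s ≤ k}:
k:     0  1  2  3  4  5  6  7  8  9 10 11 12 13 14
g(k):  0  0  0  0  1  1  1  1  2  2  2  2  3  3  0
So g(14) = 0.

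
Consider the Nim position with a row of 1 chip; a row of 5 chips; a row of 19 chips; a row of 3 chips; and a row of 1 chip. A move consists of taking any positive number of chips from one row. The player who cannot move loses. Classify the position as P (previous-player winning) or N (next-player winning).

Nim-sum: 1 ⊕ 5 ⊕ 19 ⊕ 3 ⊕ 1 = 21.
The nim-sum is 21 ≠ 0, so this is an N-position: the player to move can win.

N-position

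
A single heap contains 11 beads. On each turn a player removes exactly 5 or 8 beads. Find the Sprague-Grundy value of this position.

Compute g(0), g(1), … for moves {5, 8}:
k:     0  1  2  3  4  5  6  7  8  9 10 11
g(k):  0  0  0  0  0  1  1  1  1  1  2  2
So g(11) = 2.

2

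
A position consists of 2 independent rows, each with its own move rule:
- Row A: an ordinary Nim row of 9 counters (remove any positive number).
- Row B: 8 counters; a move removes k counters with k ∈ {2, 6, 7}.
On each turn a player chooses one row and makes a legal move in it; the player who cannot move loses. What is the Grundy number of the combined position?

Row A is a plain Nim row of size 9, so its Grundy value is 9.
For row B, compute g(0), g(1), … with moves {2, 6, 7}:
g(0) = mex{} = 0
g(1) = mex{} = 0
g(2) = mex{0} = 1
g(3) = mex{0} = 1
g(4) = mex{1} = 0
g(5) = mex{1} = 0
g(6) = mex{0} = 1
g(7) = mex{0} = 1
g(8) = mex{0,1} = 2
So g(8) = 2.
By the Sprague-Grundy theorem, the Grundy value of a sum of independent games is the XOR of the component values.
Combined value = 9 XOR 2 = 11.

11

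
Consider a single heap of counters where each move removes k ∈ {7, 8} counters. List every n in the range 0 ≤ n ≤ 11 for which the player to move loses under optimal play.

0, 1, 2, 3, 4, 5, 6

Grundy values for subtraction set {7, 8}:
k:     0  1  2  3  4  5  6  7  8  9 10 11
g(k):  0  0  0  0  0  0  0  1  1  1  1  1
The P-positions (g = 0) in 0..11 are 0, 1, 2, 3, 4, 5, 6.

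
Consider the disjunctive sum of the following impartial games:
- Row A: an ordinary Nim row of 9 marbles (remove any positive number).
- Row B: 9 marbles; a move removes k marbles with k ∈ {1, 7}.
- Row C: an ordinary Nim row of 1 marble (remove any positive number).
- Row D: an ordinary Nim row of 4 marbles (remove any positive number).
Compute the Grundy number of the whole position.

13

Row A is a plain Nim row of size 9, so its Grundy value is 9.
Grundy values for row B (subtraction set {1, 7}):
k:     0  1  2  3  4  5  6  7  8  9
g(k):  0  1  0  1  0  1  0  1  0  1
So g(9) = 1.
Row C is a plain Nim row of size 1, so its Grundy value is 1.
Row D is a plain Nim row of size 4, so its Grundy value is 4.
By the Sprague-Grundy theorem, the Grundy value of a sum of independent games is the XOR of the component values.
Combined value = 9 ⊕ 1 ⊕ 1 ⊕ 4 = 13.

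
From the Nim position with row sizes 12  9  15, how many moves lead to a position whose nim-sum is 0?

3

Nim-sum: 12 ⊕ 9 ⊕ 15 = 10.
The overall nim-sum is X = 10. A row of size p has a winning move iff p XOR X < p (reduce it to p XOR X).
  12: 12 XOR 10 = 6 < 12 — winning move (to 6).
  9: 9 XOR 10 = 3 < 9 — winning move (to 3).
  15: 15 XOR 10 = 5 < 15 — winning move (to 5).
That gives 3 winning moves.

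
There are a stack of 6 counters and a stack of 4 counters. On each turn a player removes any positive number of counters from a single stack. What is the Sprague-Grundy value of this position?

2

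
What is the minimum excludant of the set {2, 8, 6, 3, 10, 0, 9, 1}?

4

The values 0, 1, 2, 3 are all present; 4 is the first non-negative integer missing from the set.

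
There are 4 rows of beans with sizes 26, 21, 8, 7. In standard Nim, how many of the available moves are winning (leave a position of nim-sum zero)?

0

In binary:
  11010  (26)
  10101  (21)
  01000  (8)
  00111  (7)
  -----
  00000  (0)
The nim-sum is already 0, so every move leaves a nonzero nim-sum — there are no winning moves.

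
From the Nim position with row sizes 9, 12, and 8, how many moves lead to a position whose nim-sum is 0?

3

Nim-sum: 9 XOR 12 XOR 8 = 13.
The overall nim-sum is X = 13. A row of size p has a winning move iff p XOR X < p (reduce it to p XOR X).
  9: 9 XOR 13 = 4 < 9 — winning move (to 4).
  12: 12 XOR 13 = 1 < 12 — winning move (to 1).
  8: 8 XOR 13 = 5 < 8 — winning move (to 5).
That gives 3 winning moves.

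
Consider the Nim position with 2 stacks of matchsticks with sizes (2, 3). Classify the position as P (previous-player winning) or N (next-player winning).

N-position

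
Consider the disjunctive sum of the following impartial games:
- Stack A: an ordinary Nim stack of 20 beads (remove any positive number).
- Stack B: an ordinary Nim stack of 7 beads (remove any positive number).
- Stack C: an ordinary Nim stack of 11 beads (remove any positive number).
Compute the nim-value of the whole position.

24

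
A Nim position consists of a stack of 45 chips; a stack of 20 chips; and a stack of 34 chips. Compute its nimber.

27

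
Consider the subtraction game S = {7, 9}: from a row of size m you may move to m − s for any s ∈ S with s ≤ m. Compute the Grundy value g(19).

0

Grundy values for subtraction set {7, 9}:
k:     0  1  2  3  4  5  6  7  8  9 10 11 12 13 14 15 16 17 18 19
g(k):  0  0  0  0  0  0  0  1  1  1  1  1  1  1  2  2  0  0  0  0
So g(19) = 0.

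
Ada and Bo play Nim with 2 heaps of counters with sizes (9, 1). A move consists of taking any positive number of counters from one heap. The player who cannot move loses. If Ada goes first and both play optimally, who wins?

Ada wins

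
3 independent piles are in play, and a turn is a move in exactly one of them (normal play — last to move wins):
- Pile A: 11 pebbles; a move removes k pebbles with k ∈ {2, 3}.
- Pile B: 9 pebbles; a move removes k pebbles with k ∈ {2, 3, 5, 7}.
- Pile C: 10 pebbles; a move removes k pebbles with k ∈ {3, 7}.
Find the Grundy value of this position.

0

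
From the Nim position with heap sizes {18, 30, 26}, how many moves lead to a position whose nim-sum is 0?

3

Compute the nim-sum pairwise:
18 ⊕ 30 = 12
12 ⊕ 26 = 22
The overall nim-sum is X = 22. A heap of size p has a winning move iff p XOR X < p (reduce it to p XOR X).
  18: 18 XOR 22 = 4 < 18 — winning move (to 4).
  30: 30 XOR 22 = 8 < 30 — winning move (to 8).
  26: 26 XOR 22 = 12 < 26 — winning move (to 12).
That gives 3 winning moves.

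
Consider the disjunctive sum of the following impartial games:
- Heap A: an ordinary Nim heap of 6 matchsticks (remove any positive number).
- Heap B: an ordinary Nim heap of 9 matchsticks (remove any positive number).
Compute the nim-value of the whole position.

Heap A is a plain Nim heap of size 6, so its Grundy value is 6.
Heap B is a plain Nim heap of size 9, so its Grundy value is 9.
By the Sprague-Grundy theorem, the Grundy value of a sum of independent games is the XOR of the component values.
Combined value = 6 ⊕ 9 = 15.

15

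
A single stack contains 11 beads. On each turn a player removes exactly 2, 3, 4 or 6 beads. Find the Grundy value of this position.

1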